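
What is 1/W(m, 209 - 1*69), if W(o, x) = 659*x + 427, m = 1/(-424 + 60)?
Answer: 1/92687 ≈ 1.0789e-5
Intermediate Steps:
m = -1/364 (m = 1/(-364) = -1/364 ≈ -0.0027473)
W(o, x) = 427 + 659*x
1/W(m, 209 - 1*69) = 1/(427 + 659*(209 - 1*69)) = 1/(427 + 659*(209 - 69)) = 1/(427 + 659*140) = 1/(427 + 92260) = 1/92687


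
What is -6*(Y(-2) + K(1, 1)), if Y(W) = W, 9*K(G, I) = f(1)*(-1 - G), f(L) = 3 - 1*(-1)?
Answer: 52/3 ≈ 17.333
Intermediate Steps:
f(L) = 4 (f(L) = 3 + 1 = 4)
K(G, I) = -4/9 - 4*G/9 (K(G, I) = (4*(-1 - G))/9 = (-4 - 4*G)/9 = -4/9 - 4*G/9)
-6*(Y(-2) + K(1, 1)) = -6*(-2 + (-4/9 - 4/9*1)) = -6*(-2 + (-4/9 - 4/9)) = -6*(-2 - 8/9) = -6*(-26/9) = 52/3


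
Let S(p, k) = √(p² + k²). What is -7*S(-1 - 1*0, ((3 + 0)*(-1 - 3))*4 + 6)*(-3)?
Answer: 21*√1765 ≈ 882.25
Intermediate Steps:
S(p, k) = √(k² + p²)
-7*S(-1 - 1*0, ((3 + 0)*(-1 - 3))*4 + 6)*(-3) = -7*√((((3 + 0)*(-1 - 3))*4 + 6)² + (-1 - 1*0)²)*(-3) = -7*√(((3*(-4))*4 + 6)² + (-1 + 0)²)*(-3) = -7*√((-12*4 + 6)² + (-1)²)*(-3) = -7*√((-48 + 6)² + 1)*(-3) = -7*√((-42)² + 1)*(-3) = -7*√(1764 + 1)*(-3) = -7*√1765*(-3) = 21*√1765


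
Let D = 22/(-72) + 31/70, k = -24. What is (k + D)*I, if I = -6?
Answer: 30067/210 ≈ 143.18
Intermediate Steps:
D = 173/1260 (D = 22*(-1/72) + 31*(1/70) = -11/36 + 31/70 = 173/1260 ≈ 0.13730)
(k + D)*I = (-24 + 173/1260)*(-6) = -30067/1260*(-6) = 30067/210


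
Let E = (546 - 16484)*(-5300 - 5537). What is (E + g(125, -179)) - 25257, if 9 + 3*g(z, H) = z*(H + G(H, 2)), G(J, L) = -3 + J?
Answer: 518039413/3 ≈ 1.7268e+8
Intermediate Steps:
E = 172720106 (E = -15938*(-10837) = 172720106)
g(z, H) = -3 + z*(-3 + 2*H)/3 (g(z, H) = -3 + (z*(H + (-3 + H)))/3 = -3 + (z*(-3 + 2*H))/3 = -3 + z*(-3 + 2*H)/3)
(E + g(125, -179)) - 25257 = (172720106 + (-3 - 1*125 + (2/3)*(-179)*125)) - 25257 = (172720106 + (-3 - 125 - 44750/3)) - 25257 = (172720106 - 45134/3) - 25257 = 518115184/3 - 25257 = 518039413/3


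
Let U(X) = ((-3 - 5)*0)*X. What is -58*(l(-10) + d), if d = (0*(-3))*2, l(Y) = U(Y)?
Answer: 0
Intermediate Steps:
U(X) = 0 (U(X) = (-8*0)*X = 0*X = 0)
l(Y) = 0
d = 0 (d = 0*2 = 0)
-58*(l(-10) + d) = -58*(0 + 0) = -58*0 = 0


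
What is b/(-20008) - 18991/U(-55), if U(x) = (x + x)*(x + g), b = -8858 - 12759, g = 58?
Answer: 193552769/3301320 ≈ 58.629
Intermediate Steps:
b = -21617
U(x) = 2*x*(58 + x) (U(x) = (x + x)*(x + 58) = (2*x)*(58 + x) = 2*x*(58 + x))
b/(-20008) - 18991/U(-55) = -21617/(-20008) - 18991*(-1/(110*(58 - 55))) = -21617*(-1/20008) - 18991/(2*(-55)*3) = 21617/20008 - 18991/(-330) = 21617/20008 - 18991*(-1/330) = 21617/20008 + 18991/330 = 193552769/3301320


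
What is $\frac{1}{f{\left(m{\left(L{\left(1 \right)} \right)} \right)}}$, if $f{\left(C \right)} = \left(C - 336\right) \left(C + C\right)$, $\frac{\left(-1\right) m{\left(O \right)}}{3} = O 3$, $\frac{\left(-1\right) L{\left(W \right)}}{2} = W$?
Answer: $- \frac{1}{11448} \approx -8.7352 \cdot 10^{-5}$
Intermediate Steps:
$L{\left(W \right)} = - 2 W$
$m{\left(O \right)} = - 9 O$ ($m{\left(O \right)} = - 3 O 3 = - 3 \cdot 3 O = - 9 O$)
$f{\left(C \right)} = 2 C \left(-336 + C\right)$ ($f{\left(C \right)} = \left(-336 + C\right) 2 C = 2 C \left(-336 + C\right)$)
$\frac{1}{f{\left(m{\left(L{\left(1 \right)} \right)} \right)}} = \frac{1}{2 \left(- 9 \left(\left(-2\right) 1\right)\right) \left(-336 - 9 \left(\left(-2\right) 1\right)\right)} = \frac{1}{2 \left(\left(-9\right) \left(-2\right)\right) \left(-336 - -18\right)} = \frac{1}{2 \cdot 18 \left(-336 + 18\right)} = \frac{1}{2 \cdot 18 \left(-318\right)} = \frac{1}{-11448} = - \frac{1}{11448}$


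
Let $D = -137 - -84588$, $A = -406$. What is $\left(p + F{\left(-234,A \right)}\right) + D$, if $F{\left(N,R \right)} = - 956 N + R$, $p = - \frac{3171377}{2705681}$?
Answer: $\frac{75697040972}{245971} \approx 3.0775 \cdot 10^{5}$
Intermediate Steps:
$p = - \frac{288307}{245971}$ ($p = \left(-3171377\right) \frac{1}{2705681} = - \frac{288307}{245971} \approx -1.1721$)
$F{\left(N,R \right)} = R - 956 N$
$D = 84451$ ($D = -137 + 84588 = 84451$)
$\left(p + F{\left(-234,A \right)}\right) + D = \left(- \frac{288307}{245971} - -223298\right) + 84451 = \left(- \frac{288307}{245971} + \left(-406 + 223704\right)\right) + 84451 = \left(- \frac{288307}{245971} + 223298\right) + 84451 = \frac{54924544051}{245971} + 84451 = \frac{75697040972}{245971}$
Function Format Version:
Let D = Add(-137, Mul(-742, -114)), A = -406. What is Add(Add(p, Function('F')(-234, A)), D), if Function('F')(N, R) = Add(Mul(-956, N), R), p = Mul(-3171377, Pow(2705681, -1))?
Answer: Rational(75697040972, 245971) ≈ 3.0775e+5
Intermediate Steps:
p = Rational(-288307, 245971) (p = Mul(-3171377, Rational(1, 2705681)) = Rational(-288307, 245971) ≈ -1.1721)
Function('F')(N, R) = Add(R, Mul(-956, N))
D = 84451 (D = Add(-137, 84588) = 84451)
Add(Add(p, Function('F')(-234, A)), D) = Add(Add(Rational(-288307, 245971), Add(-406, Mul(-956, -234))), 84451) = Add(Add(Rational(-288307, 245971), Add(-406, 223704)), 84451) = Add(Add(Rational(-288307, 245971), 223298), 84451) = Add(Rational(54924544051, 245971), 84451) = Rational(75697040972, 245971)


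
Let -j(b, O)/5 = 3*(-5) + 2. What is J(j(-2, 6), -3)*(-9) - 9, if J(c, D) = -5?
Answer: 36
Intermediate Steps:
j(b, O) = 65 (j(b, O) = -5*(3*(-5) + 2) = -5*(-15 + 2) = -5*(-13) = 65)
J(j(-2, 6), -3)*(-9) - 9 = -5*(-9) - 9 = 45 - 9 = 36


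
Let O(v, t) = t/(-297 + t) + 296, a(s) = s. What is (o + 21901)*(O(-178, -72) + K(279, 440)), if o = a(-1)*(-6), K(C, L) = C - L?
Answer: 121430501/41 ≈ 2.9617e+6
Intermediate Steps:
O(v, t) = 296 + t/(-297 + t) (O(v, t) = t/(-297 + t) + 296 = 296 + t/(-297 + t))
o = 6 (o = -1*(-6) = 6)
(o + 21901)*(O(-178, -72) + K(279, 440)) = (6 + 21901)*(297*(-296 - 72)/(-297 - 72) + (279 - 1*440)) = 21907*(297*(-368)/(-369) + (279 - 440)) = 21907*(297*(-1/369)*(-368) - 161) = 21907*(12144/41 - 161) = 21907*(5543/41) = 121430501/41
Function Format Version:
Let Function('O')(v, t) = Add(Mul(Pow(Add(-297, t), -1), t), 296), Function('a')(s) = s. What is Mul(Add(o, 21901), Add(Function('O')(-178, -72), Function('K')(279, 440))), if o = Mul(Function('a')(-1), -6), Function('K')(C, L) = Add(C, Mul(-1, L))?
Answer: Rational(121430501, 41) ≈ 2.9617e+6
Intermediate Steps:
Function('O')(v, t) = Add(296, Mul(t, Pow(Add(-297, t), -1))) (Function('O')(v, t) = Add(Mul(t, Pow(Add(-297, t), -1)), 296) = Add(296, Mul(t, Pow(Add(-297, t), -1))))
o = 6 (o = Mul(-1, -6) = 6)
Mul(Add(o, 21901), Add(Function('O')(-178, -72), Function('K')(279, 440))) = Mul(Add(6, 21901), Add(Mul(297, Pow(Add(-297, -72), -1), Add(-296, -72)), Add(279, Mul(-1, 440)))) = Mul(21907, Add(Mul(297, Pow(-369, -1), -368), Add(279, -440))) = Mul(21907, Add(Mul(297, Rational(-1, 369), -368), -161)) = Mul(21907, Add(Rational(12144, 41), -161)) = Mul(21907, Rational(5543, 41)) = Rational(121430501, 41)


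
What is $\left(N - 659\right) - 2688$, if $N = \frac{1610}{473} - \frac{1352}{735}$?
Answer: $- \frac{1163057431}{347655} \approx -3345.4$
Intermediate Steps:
$N = \frac{543854}{347655}$ ($N = 1610 \cdot \frac{1}{473} - \frac{1352}{735} = \frac{1610}{473} - \frac{1352}{735} = \frac{543854}{347655} \approx 1.5644$)
$\left(N - 659\right) - 2688 = \left(\frac{543854}{347655} - 659\right) - 2688 = - \frac{228560791}{347655} - 2688 = - \frac{1163057431}{347655}$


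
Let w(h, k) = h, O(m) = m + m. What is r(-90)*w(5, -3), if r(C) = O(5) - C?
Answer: 500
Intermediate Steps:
O(m) = 2*m
r(C) = 10 - C (r(C) = 2*5 - C = 10 - C)
r(-90)*w(5, -3) = (10 - 1*(-90))*5 = (10 + 90)*5 = 100*5 = 500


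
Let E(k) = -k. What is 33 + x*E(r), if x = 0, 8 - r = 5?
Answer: 33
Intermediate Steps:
r = 3 (r = 8 - 1*5 = 8 - 5 = 3)
33 + x*E(r) = 33 + 0*(-1*3) = 33 + 0*(-3) = 33 + 0 = 33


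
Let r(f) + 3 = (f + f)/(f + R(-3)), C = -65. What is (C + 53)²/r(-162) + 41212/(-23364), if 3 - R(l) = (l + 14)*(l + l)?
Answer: 8639893/29205 ≈ 295.84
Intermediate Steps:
R(l) = 3 - 2*l*(14 + l) (R(l) = 3 - (l + 14)*(l + l) = 3 - (14 + l)*2*l = 3 - 2*l*(14 + l))
r(f) = -3 + 2*f/(69 + f) (r(f) = -3 + (f + f)/(f + (3 - 28*(-3) - 2*(-3)²)) = -3 + (2*f)/(f + (3 + 84 - 2*9)) = -3 + (2*f)/(f + (3 + 84 - 18)) = -3 + (2*f)/(f + 69) = -3 + (2*f)/(69 + f) = -3 + 2*f/(69 + f))
(C + 53)²/r(-162) + 41212/(-23364) = (-65 + 53)²/(((-207 - 1*(-162))/(69 - 162))) + 41212/(-23364) = (-12)²/(((-207 + 162)/(-93))) + 41212*(-1/23364) = 144/((-1/93*(-45))) - 10303/5841 = 144/(15/31) - 10303/5841 = 144*(31/15) - 10303/5841 = 1488/5 - 10303/5841 = 8639893/29205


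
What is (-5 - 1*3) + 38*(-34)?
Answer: -1300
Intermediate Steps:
(-5 - 1*3) + 38*(-34) = (-5 - 3) - 1292 = -8 - 1292 = -1300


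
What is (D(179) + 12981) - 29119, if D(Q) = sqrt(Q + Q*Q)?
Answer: -16138 + 6*sqrt(895) ≈ -15959.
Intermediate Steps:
D(Q) = sqrt(Q + Q**2)
(D(179) + 12981) - 29119 = (sqrt(179*(1 + 179)) + 12981) - 29119 = (sqrt(179*180) + 12981) - 29119 = (sqrt(32220) + 12981) - 29119 = (6*sqrt(895) + 12981) - 29119 = (12981 + 6*sqrt(895)) - 29119 = -16138 + 6*sqrt(895)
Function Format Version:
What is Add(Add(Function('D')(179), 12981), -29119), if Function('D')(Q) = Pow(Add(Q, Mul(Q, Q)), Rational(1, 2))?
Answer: Add(-16138, Mul(6, Pow(895, Rational(1, 2)))) ≈ -15959.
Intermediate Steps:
Function('D')(Q) = Pow(Add(Q, Pow(Q, 2)), Rational(1, 2))
Add(Add(Function('D')(179), 12981), -29119) = Add(Add(Pow(Mul(179, Add(1, 179)), Rational(1, 2)), 12981), -29119) = Add(Add(Pow(Mul(179, 180), Rational(1, 2)), 12981), -29119) = Add(Add(Pow(32220, Rational(1, 2)), 12981), -29119) = Add(Add(Mul(6, Pow(895, Rational(1, 2))), 12981), -29119) = Add(Add(12981, Mul(6, Pow(895, Rational(1, 2)))), -29119) = Add(-16138, Mul(6, Pow(895, Rational(1, 2))))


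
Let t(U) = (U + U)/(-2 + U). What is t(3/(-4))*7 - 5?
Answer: -13/11 ≈ -1.1818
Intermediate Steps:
t(U) = 2*U/(-2 + U) (t(U) = (2*U)/(-2 + U) = 2*U/(-2 + U))
t(3/(-4))*7 - 5 = (2*(3/(-4))/(-2 + 3/(-4)))*7 - 5 = (2*(3*(-¼))/(-2 + 3*(-¼)))*7 - 5 = (2*(-¾)/(-2 - ¾))*7 - 5 = (2*(-¾)/(-11/4))*7 - 5 = (2*(-¾)*(-4/11))*7 - 5 = (6/11)*7 - 5 = 42/11 - 5 = -13/11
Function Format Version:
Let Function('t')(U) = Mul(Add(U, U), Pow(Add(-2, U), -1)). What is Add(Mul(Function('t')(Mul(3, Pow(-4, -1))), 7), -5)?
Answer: Rational(-13, 11) ≈ -1.1818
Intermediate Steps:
Function('t')(U) = Mul(2, U, Pow(Add(-2, U), -1)) (Function('t')(U) = Mul(Mul(2, U), Pow(Add(-2, U), -1)) = Mul(2, U, Pow(Add(-2, U), -1)))
Add(Mul(Function('t')(Mul(3, Pow(-4, -1))), 7), -5) = Add(Mul(Mul(2, Mul(3, Pow(-4, -1)), Pow(Add(-2, Mul(3, Pow(-4, -1))), -1)), 7), -5) = Add(Mul(Mul(2, Mul(3, Rational(-1, 4)), Pow(Add(-2, Mul(3, Rational(-1, 4))), -1)), 7), -5) = Add(Mul(Mul(2, Rational(-3, 4), Pow(Add(-2, Rational(-3, 4)), -1)), 7), -5) = Add(Mul(Mul(2, Rational(-3, 4), Pow(Rational(-11, 4), -1)), 7), -5) = Add(Mul(Mul(2, Rational(-3, 4), Rational(-4, 11)), 7), -5) = Add(Mul(Rational(6, 11), 7), -5) = Add(Rational(42, 11), -5) = Rational(-13, 11)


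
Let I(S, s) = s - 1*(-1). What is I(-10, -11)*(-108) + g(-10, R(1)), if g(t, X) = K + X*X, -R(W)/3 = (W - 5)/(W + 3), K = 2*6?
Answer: 1101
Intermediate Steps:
K = 12
R(W) = -3*(-5 + W)/(3 + W) (R(W) = -3*(W - 5)/(W + 3) = -3*(-5 + W)/(3 + W))
I(S, s) = 1 + s (I(S, s) = s + 1 = 1 + s)
g(t, X) = 12 + X**2 (g(t, X) = 12 + X*X = 12 + X**2)
I(-10, -11)*(-108) + g(-10, R(1)) = (1 - 11)*(-108) + (12 + (3*(5 - 1*1)/(3 + 1))**2) = -10*(-108) + (12 + (3*(5 - 1)/4)**2) = 1080 + (12 + (3*(1/4)*4)**2) = 1080 + (12 + 3**2) = 1080 + (12 + 9) = 1080 + 21 = 1101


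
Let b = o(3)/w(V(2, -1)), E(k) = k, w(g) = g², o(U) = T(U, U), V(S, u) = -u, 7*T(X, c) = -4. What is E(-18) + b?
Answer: -130/7 ≈ -18.571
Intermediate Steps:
T(X, c) = -4/7 (T(X, c) = (⅐)*(-4) = -4/7)
o(U) = -4/7
b = -4/7 (b = -4/(7*((-1*(-1))²)) = -4/(7*(1²)) = -4/7/1 = -4/7*1 = -4/7 ≈ -0.57143)
E(-18) + b = -18 - 4/7 = -130/7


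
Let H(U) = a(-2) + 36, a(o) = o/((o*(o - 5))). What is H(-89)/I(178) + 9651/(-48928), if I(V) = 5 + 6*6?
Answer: 9511091/14042336 ≈ 0.67732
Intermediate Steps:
I(V) = 41 (I(V) = 5 + 36 = 41)
a(o) = 1/(-5 + o) (a(o) = o/((o*(-5 + o))) = o*(1/(o*(-5 + o))) = 1/(-5 + o))
H(U) = 251/7 (H(U) = 1/(-5 - 2) + 36 = 1/(-7) + 36 = -⅐ + 36 = 251/7)
H(-89)/I(178) + 9651/(-48928) = (251/7)/41 + 9651/(-48928) = (251/7)*(1/41) + 9651*(-1/48928) = 251/287 - 9651/48928 = 9511091/14042336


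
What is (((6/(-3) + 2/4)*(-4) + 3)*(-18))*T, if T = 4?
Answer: -648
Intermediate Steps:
(((6/(-3) + 2/4)*(-4) + 3)*(-18))*T = (((6/(-3) + 2/4)*(-4) + 3)*(-18))*4 = (((6*(-1/3) + 2*(1/4))*(-4) + 3)*(-18))*4 = (((-2 + 1/2)*(-4) + 3)*(-18))*4 = ((-3/2*(-4) + 3)*(-18))*4 = ((6 + 3)*(-18))*4 = (9*(-18))*4 = -162*4 = -648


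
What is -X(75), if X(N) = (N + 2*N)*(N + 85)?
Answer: -36000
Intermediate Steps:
X(N) = 3*N*(85 + N) (X(N) = (3*N)*(85 + N) = 3*N*(85 + N))
-X(75) = -3*75*(85 + 75) = -3*75*160 = -1*36000 = -36000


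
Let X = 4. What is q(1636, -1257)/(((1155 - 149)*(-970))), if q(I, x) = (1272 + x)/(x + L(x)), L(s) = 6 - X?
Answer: 3/244930820 ≈ 1.2248e-8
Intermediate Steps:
L(s) = 2 (L(s) = 6 - 1*4 = 6 - 4 = 2)
q(I, x) = (1272 + x)/(2 + x) (q(I, x) = (1272 + x)/(x + 2) = (1272 + x)/(2 + x))
q(1636, -1257)/(((1155 - 149)*(-970))) = ((1272 - 1257)/(2 - 1257))/(((1155 - 149)*(-970))) = (15/(-1255))/((1006*(-970))) = -1/1255*15/(-975820) = -3/251*(-1/975820) = 3/244930820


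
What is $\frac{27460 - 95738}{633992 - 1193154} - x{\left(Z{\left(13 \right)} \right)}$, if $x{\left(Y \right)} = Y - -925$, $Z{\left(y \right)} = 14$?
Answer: $- \frac{262492420}{279581} \approx -938.88$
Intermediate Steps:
$x{\left(Y \right)} = 925 + Y$ ($x{\left(Y \right)} = Y + 925 = 925 + Y$)
$\frac{27460 - 95738}{633992 - 1193154} - x{\left(Z{\left(13 \right)} \right)} = \frac{27460 - 95738}{633992 - 1193154} - \left(925 + 14\right) = - \frac{68278}{-559162} - 939 = \left(-68278\right) \left(- \frac{1}{559162}\right) - 939 = \frac{34139}{279581} - 939 = - \frac{262492420}{279581}$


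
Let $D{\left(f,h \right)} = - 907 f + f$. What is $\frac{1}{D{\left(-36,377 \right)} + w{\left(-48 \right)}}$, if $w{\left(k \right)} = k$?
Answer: $\frac{1}{32568} \approx 3.0705 \cdot 10^{-5}$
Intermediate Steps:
$D{\left(f,h \right)} = - 906 f$
$\frac{1}{D{\left(-36,377 \right)} + w{\left(-48 \right)}} = \frac{1}{\left(-906\right) \left(-36\right) - 48} = \frac{1}{32616 - 48} = \frac{1}{32568}$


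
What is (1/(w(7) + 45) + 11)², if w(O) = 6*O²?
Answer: 13912900/114921 ≈ 121.06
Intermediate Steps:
(1/(w(7) + 45) + 11)² = (1/(6*7² + 45) + 11)² = (1/(6*49 + 45) + 11)² = (1/(294 + 45) + 11)² = (1/339 + 11)² = (3730/339)² = 13912900/114921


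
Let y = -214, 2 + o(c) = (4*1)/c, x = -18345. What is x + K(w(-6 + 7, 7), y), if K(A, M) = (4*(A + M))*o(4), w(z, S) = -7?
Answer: -17461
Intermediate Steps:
o(c) = -2 + 4/c (o(c) = -2 + (4*1)/c = -2 + 4/c)
K(A, M) = -4*A - 4*M (K(A, M) = (4*(A + M))*(-2 + 4/4) = (4*A + 4*M)*(-2 + 4*(¼)) = (4*A + 4*M)*(-2 + 1) = (4*A + 4*M)*(-1) = -4*A - 4*M)
x + K(w(-6 + 7, 7), y) = -18345 + (-4*(-7) - 4*(-214)) = -18345 + (28 + 856) = -18345 + 884 = -17461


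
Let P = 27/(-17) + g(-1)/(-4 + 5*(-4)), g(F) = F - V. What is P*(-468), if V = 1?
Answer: 11973/17 ≈ 704.29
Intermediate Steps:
g(F) = -1 + F (g(F) = F - 1*1 = F - 1 = -1 + F)
P = -307/204 (P = 27/(-17) + (-1 - 1)/(-4 + 5*(-4)) = 27*(-1/17) - 2/(-4 - 20) = -27/17 - 2/(-24) = -27/17 - 2*(-1/24) = -27/17 + 1/12 = -307/204 ≈ -1.5049)
P*(-468) = -307/204*(-468) = 11973/17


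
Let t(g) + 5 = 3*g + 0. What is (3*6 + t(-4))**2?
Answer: 1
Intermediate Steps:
t(g) = -5 + 3*g (t(g) = -5 + (3*g + 0) = -5 + 3*g)
(3*6 + t(-4))**2 = (3*6 + (-5 + 3*(-4)))**2 = (18 + (-5 - 12))**2 = (18 - 17)**2 = 1**2 = 1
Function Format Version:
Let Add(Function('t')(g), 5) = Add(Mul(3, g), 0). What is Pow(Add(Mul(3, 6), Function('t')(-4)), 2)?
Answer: 1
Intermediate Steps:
Function('t')(g) = Add(-5, Mul(3, g)) (Function('t')(g) = Add(-5, Add(Mul(3, g), 0)) = Add(-5, Mul(3, g)))
Pow(Add(Mul(3, 6), Function('t')(-4)), 2) = Pow(Add(Mul(3, 6), Add(-5, Mul(3, -4))), 2) = Pow(Add(18, Add(-5, -12)), 2) = Pow(Add(18, -17), 2) = Pow(1, 2) = 1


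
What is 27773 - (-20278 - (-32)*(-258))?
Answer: 56307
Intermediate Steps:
27773 - (-20278 - (-32)*(-258)) = 27773 - (-20278 - 1*8256) = 27773 - (-20278 - 8256) = 27773 - 1*(-28534) = 27773 + 28534 = 56307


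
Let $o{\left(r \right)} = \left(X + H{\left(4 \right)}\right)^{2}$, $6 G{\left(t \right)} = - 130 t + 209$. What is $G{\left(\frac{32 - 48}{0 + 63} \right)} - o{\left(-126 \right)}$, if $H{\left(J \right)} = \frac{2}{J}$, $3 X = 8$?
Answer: $\frac{22913}{756} \approx 30.308$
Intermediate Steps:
$X = \frac{8}{3}$ ($X = \frac{1}{3} \cdot 8 = \frac{8}{3} \approx 2.6667$)
$G{\left(t \right)} = \frac{209}{6} - \frac{65 t}{3}$ ($G{\left(t \right)} = \frac{- 130 t + 209}{6} = \frac{209 - 130 t}{6} = \frac{209}{6} - \frac{65 t}{3}$)
$o{\left(r \right)} = \frac{361}{36}$ ($o{\left(r \right)} = \left(\frac{8}{3} + \frac{2}{4}\right)^{2} = \left(\frac{8}{3} + 2 \cdot \frac{1}{4}\right)^{2} = \left(\frac{8}{3} + \frac{1}{2}\right)^{2} = \left(\frac{19}{6}\right)^{2} = \frac{361}{36}$)
$G{\left(\frac{32 - 48}{0 + 63} \right)} - o{\left(-126 \right)} = \left(\frac{209}{6} - \frac{65 \frac{32 - 48}{0 + 63}}{3}\right) - \frac{361}{36} = \left(\frac{209}{6} - \frac{65 \left(- \frac{16}{63}\right)}{3}\right) - \frac{361}{36} = \left(\frac{209}{6} - \frac{65 \left(\left(-16\right) \frac{1}{63}\right)}{3}\right) - \frac{361}{36} = \left(\frac{209}{6} - - \frac{1040}{189}\right) - \frac{361}{36} = \left(\frac{209}{6} + \frac{1040}{189}\right) - \frac{361}{36} = \frac{15247}{378} - \frac{361}{36} = \frac{22913}{756}$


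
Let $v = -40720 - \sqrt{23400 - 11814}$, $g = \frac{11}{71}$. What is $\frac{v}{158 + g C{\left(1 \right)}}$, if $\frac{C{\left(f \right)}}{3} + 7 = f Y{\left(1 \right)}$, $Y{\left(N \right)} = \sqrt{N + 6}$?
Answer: $- \frac{15882367720}{60353273} - \frac{780077 \sqrt{11586}}{120706546} + \frac{2343 \sqrt{81102}}{120706546} + \frac{47703480 \sqrt{7}}{60353273} \approx -261.76$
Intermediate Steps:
$Y{\left(N \right)} = \sqrt{6 + N}$
$g = \frac{11}{71}$ ($g = 11 \cdot \frac{1}{71} = \frac{11}{71} \approx 0.15493$)
$C{\left(f \right)} = -21 + 3 f \sqrt{7}$ ($C{\left(f \right)} = -21 + 3 f \sqrt{6 + 1} = -21 + 3 f \sqrt{7}$)
$v = -40720 - \sqrt{11586} \approx -40828.0$
$\frac{v}{158 + g C{\left(1 \right)}} = \frac{-40720 - \sqrt{11586}}{158 + \frac{11 \left(-21 + 3 \cdot 1 \sqrt{7}\right)}{71}} = \frac{-40720 - \sqrt{11586}}{158 + \frac{11 \left(-21 + 3 \sqrt{7}\right)}{71}} = \frac{-40720 - \sqrt{11586}}{158 - \left(\frac{231}{71} - \frac{33 \sqrt{7}}{71}\right)} = \frac{-40720 - \sqrt{11586}}{\frac{10987}{71} + \frac{33 \sqrt{7}}{71}}$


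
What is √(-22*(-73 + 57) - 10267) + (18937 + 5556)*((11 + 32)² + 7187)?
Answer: 221318748 + I*√9915 ≈ 2.2132e+8 + 99.574*I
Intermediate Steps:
√(-22*(-73 + 57) - 10267) + (18937 + 5556)*((11 + 32)² + 7187) = √(-22*(-16) - 10267) + 24493*(43² + 7187) = √(352 - 10267) + 24493*(1849 + 7187) = √(-9915) + 24493*9036 = I*√9915 + 221318748 = 221318748 + I*√9915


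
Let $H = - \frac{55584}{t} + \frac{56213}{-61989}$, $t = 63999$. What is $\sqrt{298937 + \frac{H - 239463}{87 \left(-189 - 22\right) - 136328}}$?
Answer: $\frac{\sqrt{1389853235028887792811184410533985}}{68185732554615} \approx 546.75$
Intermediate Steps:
$H = - \frac{782574707}{440803779}$ ($H = - \frac{55584}{63999} + \frac{56213}{-61989} = \left(-55584\right) \frac{1}{63999} + 56213 \left(- \frac{1}{61989}\right) = - \frac{6176}{7111} - \frac{56213}{61989} = - \frac{782574707}{440803779} \approx -1.7753$)
$\sqrt{298937 + \frac{H - 239463}{87 \left(-189 - 22\right) - 136328}} = \sqrt{298937 + \frac{- \frac{782574707}{440803779} - 239463}{87 \left(-189 - 22\right) - 136328}} = \sqrt{298937 - \frac{105556977905384}{440803779 \left(87 \left(-211\right) - 136328\right)}} = \sqrt{298937 - \frac{105556977905384}{440803779 \left(-18357 - 136328\right)}} = \sqrt{298937 - \frac{105556977905384}{440803779 \left(-154685\right)}} = \sqrt{298937 - - \frac{105556977905384}{68185732554615}} = \sqrt{298937 + \frac{105556977905384}{68185732554615}} = \sqrt{\frac{20383343889656849639}{68185732554615}} = \frac{\sqrt{1389853235028887792811184410533985}}{68185732554615}$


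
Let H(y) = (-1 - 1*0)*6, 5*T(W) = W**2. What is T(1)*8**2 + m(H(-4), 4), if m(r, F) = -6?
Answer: 34/5 ≈ 6.8000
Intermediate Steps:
T(W) = W**2/5
H(y) = -6 (H(y) = (-1 + 0)*6 = -1*6 = -6)
T(1)*8**2 + m(H(-4), 4) = ((1/5)*1**2)*8**2 - 6 = ((1/5)*1)*64 - 6 = (1/5)*64 - 6 = 64/5 - 6 = 34/5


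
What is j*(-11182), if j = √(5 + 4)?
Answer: -33546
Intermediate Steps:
j = 3 (j = √9 = 3)
j*(-11182) = 3*(-11182) = -33546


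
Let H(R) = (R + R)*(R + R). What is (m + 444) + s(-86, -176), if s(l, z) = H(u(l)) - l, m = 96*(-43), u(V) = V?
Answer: 25986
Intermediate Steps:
H(R) = 4*R**2 (H(R) = (2*R)*(2*R) = 4*R**2)
m = -4128
s(l, z) = -l + 4*l**2 (s(l, z) = 4*l**2 - l = -l + 4*l**2)
(m + 444) + s(-86, -176) = (-4128 + 444) - 86*(-1 + 4*(-86)) = -3684 - 86*(-1 - 344) = -3684 - 86*(-345) = -3684 + 29670 = 25986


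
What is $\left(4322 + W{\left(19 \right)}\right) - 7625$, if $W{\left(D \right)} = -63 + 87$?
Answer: $-3279$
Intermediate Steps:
$W{\left(D \right)} = 24$
$\left(4322 + W{\left(19 \right)}\right) - 7625 = \left(4322 + 24\right) - 7625 = 4346 - 7625 = -3279$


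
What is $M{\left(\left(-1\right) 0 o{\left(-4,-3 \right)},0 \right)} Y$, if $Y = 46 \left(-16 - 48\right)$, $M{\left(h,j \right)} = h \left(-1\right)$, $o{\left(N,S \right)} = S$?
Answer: $0$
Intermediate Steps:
$M{\left(h,j \right)} = - h$
$Y = -2944$ ($Y = 46 \left(-64\right) = -2944$)
$M{\left(\left(-1\right) 0 o{\left(-4,-3 \right)},0 \right)} Y = - \left(-1\right) 0 \left(-3\right) \left(-2944\right) = - 0 \left(-3\right) \left(-2944\right) = \left(-1\right) 0 \left(-2944\right) = 0 \left(-2944\right) = 0$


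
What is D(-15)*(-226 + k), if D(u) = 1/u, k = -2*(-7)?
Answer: 212/15 ≈ 14.133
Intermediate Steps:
k = 14
D(-15)*(-226 + k) = (-226 + 14)/(-15) = -1/15*(-212) = 212/15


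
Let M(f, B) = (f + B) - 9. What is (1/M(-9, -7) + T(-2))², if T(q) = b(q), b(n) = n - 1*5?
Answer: 30976/625 ≈ 49.562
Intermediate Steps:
b(n) = -5 + n (b(n) = n - 5 = -5 + n)
M(f, B) = -9 + B + f (M(f, B) = (B + f) - 9 = -9 + B + f)
T(q) = -5 + q
(1/M(-9, -7) + T(-2))² = (1/(-9 - 7 - 9) + (-5 - 2))² = (1/(-25) - 7)² = (-1/25 - 7)² = (-176/25)² = 30976/625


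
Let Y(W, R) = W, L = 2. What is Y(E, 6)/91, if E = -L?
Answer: -2/91 ≈ -0.021978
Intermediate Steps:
E = -2 (E = -1*2 = -2)
Y(E, 6)/91 = -2/91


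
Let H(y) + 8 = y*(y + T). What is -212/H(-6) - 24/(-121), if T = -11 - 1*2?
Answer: -218/121 ≈ -1.8017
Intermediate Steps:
T = -13 (T = -11 - 2 = -13)
H(y) = -8 + y*(-13 + y) (H(y) = -8 + y*(y - 13) = -8 + y*(-13 + y))
-212/H(-6) - 24/(-121) = -212/(-8 + (-6)² - 13*(-6)) - 24/(-121) = -212/(-8 + 36 + 78) - 24*(-1/121) = -212/106 + 24/121 = -212*1/106 + 24/121 = -2 + 24/121 = -218/121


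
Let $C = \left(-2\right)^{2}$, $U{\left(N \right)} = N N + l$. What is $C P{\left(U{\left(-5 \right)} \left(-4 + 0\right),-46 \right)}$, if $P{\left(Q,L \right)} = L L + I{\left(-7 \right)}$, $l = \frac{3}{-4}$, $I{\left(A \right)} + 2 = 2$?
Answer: $8464$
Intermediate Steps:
$I{\left(A \right)} = 0$ ($I{\left(A \right)} = -2 + 2 = 0$)
$l = - \frac{3}{4}$ ($l = 3 \left(- \frac{1}{4}\right) = - \frac{3}{4} \approx -0.75$)
$U{\left(N \right)} = - \frac{3}{4} + N^{2}$ ($U{\left(N \right)} = N N - \frac{3}{4} = N^{2} - \frac{3}{4} = - \frac{3}{4} + N^{2}$)
$P{\left(Q,L \right)} = L^{2}$ ($P{\left(Q,L \right)} = L L + 0 = L^{2} + 0 = L^{2}$)
$C = 4$
$C P{\left(U{\left(-5 \right)} \left(-4 + 0\right),-46 \right)} = 4 \left(-46\right)^{2} = 4 \cdot 2116 = 8464$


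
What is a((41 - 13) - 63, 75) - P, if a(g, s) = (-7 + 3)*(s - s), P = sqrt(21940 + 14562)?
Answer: -sqrt(36502) ≈ -191.05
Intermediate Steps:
P = sqrt(36502) ≈ 191.05
a(g, s) = 0 (a(g, s) = -4*0 = 0)
a((41 - 13) - 63, 75) - P = 0 - sqrt(36502) = -sqrt(36502)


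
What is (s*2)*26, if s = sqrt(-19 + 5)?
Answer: 52*I*sqrt(14) ≈ 194.57*I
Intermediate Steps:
s = I*sqrt(14) (s = sqrt(-14) = I*sqrt(14) ≈ 3.7417*I)
(s*2)*26 = ((I*sqrt(14))*2)*26 = (2*I*sqrt(14))*26 = 52*I*sqrt(14)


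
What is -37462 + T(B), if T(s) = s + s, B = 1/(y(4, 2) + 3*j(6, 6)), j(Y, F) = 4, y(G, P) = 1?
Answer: -487004/13 ≈ -37462.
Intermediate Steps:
B = 1/13 (B = 1/(1 + 3*4) = 1/(1 + 12) = 1/13 ≈ 0.076923)
T(s) = 2*s
-37462 + T(B) = -37462 + 2*(1/13) = -37462 + 2/13 = -487004/13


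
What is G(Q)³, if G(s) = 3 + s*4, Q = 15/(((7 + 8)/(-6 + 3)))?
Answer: -729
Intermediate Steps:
Q = -3 (Q = 15/((15/(-3))) = 15/((15*(-⅓))) = 15/(-5) = 15*(-⅕) = -3)
G(s) = 3 + 4*s
G(Q)³ = (3 + 4*(-3))³ = (3 - 12)³ = (-9)³ = -729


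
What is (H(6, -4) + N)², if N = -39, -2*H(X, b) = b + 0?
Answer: 1369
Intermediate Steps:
H(X, b) = -b/2 (H(X, b) = -(b + 0)/2 = -b/2)
(H(6, -4) + N)² = (-½*(-4) - 39)² = (2 - 39)² = (-37)² = 1369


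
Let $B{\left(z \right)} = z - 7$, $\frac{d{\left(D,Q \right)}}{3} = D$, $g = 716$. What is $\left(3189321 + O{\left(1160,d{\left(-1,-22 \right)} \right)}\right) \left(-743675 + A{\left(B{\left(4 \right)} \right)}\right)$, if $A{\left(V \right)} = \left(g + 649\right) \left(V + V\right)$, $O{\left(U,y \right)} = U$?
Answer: $-2398810997065$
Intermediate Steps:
$d{\left(D,Q \right)} = 3 D$
$B{\left(z \right)} = -7 + z$
$A{\left(V \right)} = 2730 V$ ($A{\left(V \right)} = \left(716 + 649\right) \left(V + V\right) = 1365 \cdot 2 V = 2730 V$)
$\left(3189321 + O{\left(1160,d{\left(-1,-22 \right)} \right)}\right) \left(-743675 + A{\left(B{\left(4 \right)} \right)}\right) = \left(3189321 + 1160\right) \left(-743675 + 2730 \left(-7 + 4\right)\right) = 3190481 \left(-743675 + 2730 \left(-3\right)\right) = 3190481 \left(-743675 - 8190\right) = 3190481 \left(-751865\right) = -2398810997065$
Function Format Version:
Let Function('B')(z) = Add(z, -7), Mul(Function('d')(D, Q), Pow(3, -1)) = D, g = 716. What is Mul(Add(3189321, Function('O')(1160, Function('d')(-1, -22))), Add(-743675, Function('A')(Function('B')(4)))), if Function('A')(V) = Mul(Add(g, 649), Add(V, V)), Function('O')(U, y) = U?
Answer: -2398810997065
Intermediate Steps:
Function('d')(D, Q) = Mul(3, D)
Function('B')(z) = Add(-7, z)
Function('A')(V) = Mul(2730, V) (Function('A')(V) = Mul(Add(716, 649), Add(V, V)) = Mul(1365, Mul(2, V)) = Mul(2730, V))
Mul(Add(3189321, Function('O')(1160, Function('d')(-1, -22))), Add(-743675, Function('A')(Function('B')(4)))) = Mul(Add(3189321, 1160), Add(-743675, Mul(2730, Add(-7, 4)))) = Mul(3190481, Add(-743675, Mul(2730, -3))) = Mul(3190481, Add(-743675, -8190)) = Mul(3190481, -751865) = -2398810997065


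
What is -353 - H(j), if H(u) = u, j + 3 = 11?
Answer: -361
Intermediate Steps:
j = 8 (j = -3 + 11 = 8)
-353 - H(j) = -353 - 1*8 = -353 - 8 = -361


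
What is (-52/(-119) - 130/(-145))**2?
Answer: 21178404/11909401 ≈ 1.7783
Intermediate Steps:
(-52/(-119) - 130/(-145))**2 = (-52*(-1/119) - 130*(-1/145))**2 = (52/119 + 26/29)**2 = (4602/3451)**2 = 21178404/11909401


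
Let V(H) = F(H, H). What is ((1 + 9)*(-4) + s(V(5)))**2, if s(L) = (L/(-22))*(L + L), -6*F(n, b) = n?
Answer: 251698225/156816 ≈ 1605.1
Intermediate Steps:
F(n, b) = -n/6
V(H) = -H/6
s(L) = -L**2/11 (s(L) = (L*(-1/22))*(2*L) = (-L/22)*(2*L) = -L**2/11)
((1 + 9)*(-4) + s(V(5)))**2 = ((1 + 9)*(-4) - (-1/6*5)**2/11)**2 = (10*(-4) - (-5/6)**2/11)**2 = (-40 - 1/11*25/36)**2 = (-40 - 25/396)**2 = (-15865/396)**2 = 251698225/156816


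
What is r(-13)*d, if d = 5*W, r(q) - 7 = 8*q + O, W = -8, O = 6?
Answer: 3640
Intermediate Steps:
r(q) = 13 + 8*q (r(q) = 7 + (8*q + 6) = 7 + (6 + 8*q) = 13 + 8*q)
d = -40 (d = 5*(-8) = -40)
r(-13)*d = (13 + 8*(-13))*(-40) = (13 - 104)*(-40) = -91*(-40) = 3640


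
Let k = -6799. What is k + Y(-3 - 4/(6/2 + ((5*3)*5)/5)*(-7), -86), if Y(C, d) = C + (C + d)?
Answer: -61991/9 ≈ -6887.9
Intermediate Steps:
Y(C, d) = d + 2*C
k + Y(-3 - 4/(6/2 + ((5*3)*5)/5)*(-7), -86) = -6799 + (-86 + 2*(-3 - 4/(6/2 + ((5*3)*5)/5)*(-7))) = -6799 + (-86 + 2*(-3 - 4/(6*(½) + (15*5)*(⅕))*(-7))) = -6799 + (-86 + 2*(-3 - 4/(3 + 75*(⅕))*(-7))) = -6799 + (-86 + 2*(-3 - 4/(3 + 15)*(-7))) = -6799 + (-86 + 2*(-3 - 4/18*(-7))) = -6799 + (-86 + 2*(-3 - 4*1/18*(-7))) = -6799 + (-86 + 2*(-3 - 2/9*(-7))) = -6799 + (-86 + 2*(-3 + 14/9)) = -6799 + (-86 + 2*(-13/9)) = -6799 + (-86 - 26/9) = -6799 - 800/9 = -61991/9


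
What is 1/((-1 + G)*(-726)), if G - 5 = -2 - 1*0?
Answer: -1/1452 ≈ -0.00068871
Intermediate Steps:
G = 3 (G = 5 + (-2 - 1*0) = 5 + (-2 + 0) = 5 - 2 = 3)
1/((-1 + G)*(-726)) = 1/((-1 + 3)*(-726)) = 1/(2*(-726)) = 1/(-1452) = -1/1452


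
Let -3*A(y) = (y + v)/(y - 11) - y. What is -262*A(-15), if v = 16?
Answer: 50959/39 ≈ 1306.6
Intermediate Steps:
A(y) = y/3 - (16 + y)/(3*(-11 + y)) (A(y) = -((y + 16)/(y - 11) - y)/3 = -((16 + y)/(-11 + y) - y)/3 = -(-y + (16 + y)/(-11 + y))/3 = y/3 - (16 + y)/(3*(-11 + y)))
-262*A(-15) = -262*(-16 + (-15)² - 12*(-15))/(3*(-11 - 15)) = -262*(-16 + 225 + 180)/(3*(-26)) = -262*(-1)*389/(3*26) = -262*(-389/78) = 50959/39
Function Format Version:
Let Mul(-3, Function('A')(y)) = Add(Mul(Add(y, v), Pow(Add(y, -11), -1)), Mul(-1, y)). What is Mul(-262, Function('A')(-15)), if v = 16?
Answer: Rational(50959, 39) ≈ 1306.6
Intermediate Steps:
Function('A')(y) = Add(Mul(Rational(1, 3), y), Mul(Rational(-1, 3), Pow(Add(-11, y), -1), Add(16, y))) (Function('A')(y) = Mul(Rational(-1, 3), Add(Mul(Add(y, 16), Pow(Add(y, -11), -1)), Mul(-1, y))) = Mul(Rational(-1, 3), Add(Mul(Add(16, y), Pow(Add(-11, y), -1)), Mul(-1, y))) = Mul(Rational(-1, 3), Add(Mul(Pow(Add(-11, y), -1), Add(16, y)), Mul(-1, y))) = Mul(Rational(-1, 3), Add(Mul(-1, y), Mul(Pow(Add(-11, y), -1), Add(16, y)))) = Add(Mul(Rational(1, 3), y), Mul(Rational(-1, 3), Pow(Add(-11, y), -1), Add(16, y))))
Mul(-262, Function('A')(-15)) = Mul(-262, Mul(Rational(1, 3), Pow(Add(-11, -15), -1), Add(-16, Pow(-15, 2), Mul(-12, -15)))) = Mul(-262, Mul(Rational(1, 3), Pow(-26, -1), Add(-16, 225, 180))) = Mul(-262, Mul(Rational(1, 3), Rational(-1, 26), 389)) = Mul(-262, Rational(-389, 78)) = Rational(50959, 39)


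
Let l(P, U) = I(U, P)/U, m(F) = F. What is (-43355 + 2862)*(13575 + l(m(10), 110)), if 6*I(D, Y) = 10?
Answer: -36279743843/66 ≈ -5.4969e+8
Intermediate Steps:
I(D, Y) = 5/3 (I(D, Y) = (1/6)*10 = 5/3)
l(P, U) = 5/(3*U)
(-43355 + 2862)*(13575 + l(m(10), 110)) = (-43355 + 2862)*(13575 + (5/3)/110) = -40493*(13575 + (5/3)*(1/110)) = -40493*(13575 + 1/66) = -40493*895951/66 = -36279743843/66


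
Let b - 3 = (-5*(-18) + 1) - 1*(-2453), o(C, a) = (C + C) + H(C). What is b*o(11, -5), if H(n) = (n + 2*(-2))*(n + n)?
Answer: 448272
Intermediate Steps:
H(n) = 2*n*(-4 + n) (H(n) = (n - 4)*(2*n) = (-4 + n)*(2*n) = 2*n*(-4 + n))
o(C, a) = 2*C + 2*C*(-4 + C) (o(C, a) = (C + C) + 2*C*(-4 + C) = 2*C + 2*C*(-4 + C))
b = 2547 (b = 3 + ((-5*(-18) + 1) - 1*(-2453)) = 3 + ((90 + 1) + 2453) = 3 + (91 + 2453) = 3 + 2544 = 2547)
b*o(11, -5) = 2547*(2*11*(-3 + 11)) = 2547*(2*11*8) = 2547*176 = 448272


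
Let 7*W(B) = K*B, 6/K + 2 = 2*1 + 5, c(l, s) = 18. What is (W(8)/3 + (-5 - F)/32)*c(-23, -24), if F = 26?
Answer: -5157/560 ≈ -9.2089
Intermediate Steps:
K = 6/5 (K = 6/(-2 + (2*1 + 5)) = 6/(-2 + (2 + 5)) = 6/(-2 + 7) = 6/5 ≈ 1.2000)
W(B) = 6*B/35 (W(B) = (6*B/5)/7 = 6*B/35)
(W(8)/3 + (-5 - F)/32)*c(-23, -24) = (((6/35)*8)/3 + (-5 - 1*26)/32)*18 = ((48/35)*(⅓) + (-5 - 26)*(1/32))*18 = (16/35 - 31*1/32)*18 = (16/35 - 31/32)*18 = -573/1120*18 = -5157/560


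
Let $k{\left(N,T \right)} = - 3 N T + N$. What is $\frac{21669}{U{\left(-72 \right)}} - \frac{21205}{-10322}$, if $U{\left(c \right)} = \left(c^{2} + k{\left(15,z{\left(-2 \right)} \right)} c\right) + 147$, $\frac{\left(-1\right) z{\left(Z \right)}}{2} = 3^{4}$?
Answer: $\frac{3605423509}{1791310846} \approx 2.0127$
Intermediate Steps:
$z{\left(Z \right)} = -162$ ($z{\left(Z \right)} = - 2 \cdot 3^{4} = \left(-2\right) 81 = -162$)
$k{\left(N,T \right)} = N - 3 N T$ ($k{\left(N,T \right)} = - 3 N T + N = N - 3 N T$)
$U{\left(c \right)} = 147 + c^{2} + 7305 c$ ($U{\left(c \right)} = \left(c^{2} + 15 \left(1 - -486\right) c\right) + 147 = \left(c^{2} + 15 \left(1 + 486\right) c\right) + 147 = \left(c^{2} + 15 \cdot 487 c\right) + 147 = \left(c^{2} + 7305 c\right) + 147 = 147 + c^{2} + 7305 c$)
$\frac{21669}{U{\left(-72 \right)}} - \frac{21205}{-10322} = \frac{21669}{147 + \left(-72\right)^{2} + 7305 \left(-72\right)} - \frac{21205}{-10322} = \frac{21669}{147 + 5184 - 525960} - - \frac{21205}{10322} = \frac{21669}{-520629} + \frac{21205}{10322} = 21669 \left(- \frac{1}{520629}\right) + \frac{21205}{10322} = - \frac{7223}{173543} + \frac{21205}{10322} = \frac{3605423509}{1791310846}$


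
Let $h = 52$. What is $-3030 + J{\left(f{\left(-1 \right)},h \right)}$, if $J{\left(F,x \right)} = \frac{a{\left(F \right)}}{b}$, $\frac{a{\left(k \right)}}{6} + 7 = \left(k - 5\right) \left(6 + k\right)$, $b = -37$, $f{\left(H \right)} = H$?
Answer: $-3024$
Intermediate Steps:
$a{\left(k \right)} = -42 + 6 \left(-5 + k\right) \left(6 + k\right)$ ($a{\left(k \right)} = -42 + 6 \left(k - 5\right) \left(6 + k\right) = -42 + 6 \left(-5 + k\right) \left(6 + k\right)$)
$J{\left(F,x \right)} = 6 - \frac{6 F}{37} - \frac{6 F^{2}}{37}$ ($J{\left(F,x \right)} = \frac{-222 + 6 F + 6 F^{2}}{-37} = \left(-222 + 6 F + 6 F^{2}\right) \left(- \frac{1}{37}\right) = 6 - \frac{6 F}{37} - \frac{6 F^{2}}{37}$)
$-3030 + J{\left(f{\left(-1 \right)},h \right)} = -3030 - \left(- \frac{228}{37} + \frac{6}{37}\right) = -3030 + \left(6 + \frac{6}{37} - \frac{6}{37}\right) = -3030 + 6 = -3024$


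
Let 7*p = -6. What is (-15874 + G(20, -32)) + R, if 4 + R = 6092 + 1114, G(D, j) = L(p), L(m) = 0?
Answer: -8672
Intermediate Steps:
p = -6/7 (p = (⅐)*(-6) = -6/7 ≈ -0.85714)
G(D, j) = 0
R = 7202 (R = -4 + (6092 + 1114) = -4 + 7206 = 7202)
(-15874 + G(20, -32)) + R = (-15874 + 0) + 7202 = -15874 + 7202 = -8672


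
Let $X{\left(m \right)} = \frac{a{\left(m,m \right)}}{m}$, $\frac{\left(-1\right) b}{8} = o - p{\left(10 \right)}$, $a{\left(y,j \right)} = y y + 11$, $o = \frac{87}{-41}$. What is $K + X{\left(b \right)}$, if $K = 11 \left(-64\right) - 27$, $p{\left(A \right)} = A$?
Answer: $- \frac{103337629}{163016} \approx -633.91$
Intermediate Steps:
$o = - \frac{87}{41}$ ($o = 87 \left(- \frac{1}{41}\right) = - \frac{87}{41} \approx -2.122$)
$a{\left(y,j \right)} = 11 + y^{2}$ ($a{\left(y,j \right)} = y^{2} + 11 = 11 + y^{2}$)
$K = -731$ ($K = -704 - 27 = -731$)
$b = \frac{3976}{41}$ ($b = - 8 \left(- \frac{87}{41} - 10\right) = \left(-8\right) \left(- \frac{497}{41}\right) = \frac{3976}{41} \approx 96.976$)
$X{\left(m \right)} = \frac{11 + m^{2}}{m}$
$K + X{\left(b \right)} = -731 + \left(\frac{3976}{41} + \frac{11}{\frac{3976}{41}}\right) = -731 + \left(\frac{3976}{41} + 11 \cdot \frac{41}{3976}\right) = -731 + \left(\frac{3976}{41} + \frac{451}{3976}\right) = -731 + \frac{15827067}{163016} = - \frac{103337629}{163016}$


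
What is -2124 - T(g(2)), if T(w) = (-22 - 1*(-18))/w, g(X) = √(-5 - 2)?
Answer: -2124 - 4*I*√7/7 ≈ -2124.0 - 1.5119*I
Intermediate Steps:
g(X) = I*√7 (g(X) = √(-7) = I*√7)
T(w) = -4/w (T(w) = (-22 + 18)/w = -4/w)
-2124 - T(g(2)) = -2124 - (-4)/(I*√7) = -2124 - (-4)*(-I*√7/7) = -2124 - 4*I*√7/7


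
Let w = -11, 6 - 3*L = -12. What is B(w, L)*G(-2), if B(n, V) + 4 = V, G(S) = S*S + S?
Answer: 4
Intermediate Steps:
L = 6 (L = 2 - 1/3*(-12) = 2 + 4 = 6)
G(S) = S + S**2 (G(S) = S**2 + S = S + S**2)
B(n, V) = -4 + V
B(w, L)*G(-2) = (-4 + 6)*(-2*(1 - 2)) = 2*(-2*(-1)) = 2*2 = 4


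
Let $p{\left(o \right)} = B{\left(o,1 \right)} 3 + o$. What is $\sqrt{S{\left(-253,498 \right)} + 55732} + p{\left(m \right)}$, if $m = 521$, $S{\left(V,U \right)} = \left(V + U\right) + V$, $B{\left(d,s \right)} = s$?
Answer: $524 + 2 \sqrt{13931} \approx 760.06$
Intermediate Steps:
$S{\left(V,U \right)} = U + 2 V$ ($S{\left(V,U \right)} = \left(U + V\right) + V = U + 2 V$)
$p{\left(o \right)} = 3 + o$ ($p{\left(o \right)} = 1 \cdot 3 + o = 3 + o$)
$\sqrt{S{\left(-253,498 \right)} + 55732} + p{\left(m \right)} = \sqrt{\left(498 + 2 \left(-253\right)\right) + 55732} + \left(3 + 521\right) = \sqrt{\left(498 - 506\right) + 55732} + 524 = \sqrt{-8 + 55732} + 524 = \sqrt{55724} + 524 = 2 \sqrt{13931} + 524 = 524 + 2 \sqrt{13931}$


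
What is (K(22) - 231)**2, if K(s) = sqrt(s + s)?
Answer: 53405 - 924*sqrt(11) ≈ 50340.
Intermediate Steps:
K(s) = sqrt(2)*sqrt(s) (K(s) = sqrt(2*s) = sqrt(2)*sqrt(s))
(K(22) - 231)**2 = (sqrt(2)*sqrt(22) - 231)**2 = (2*sqrt(11) - 231)**2 = (-231 + 2*sqrt(11))**2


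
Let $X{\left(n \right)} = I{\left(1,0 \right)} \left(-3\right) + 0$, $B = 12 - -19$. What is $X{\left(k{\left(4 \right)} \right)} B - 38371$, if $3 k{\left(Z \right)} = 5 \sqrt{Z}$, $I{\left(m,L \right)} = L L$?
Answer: $-38371$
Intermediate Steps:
$I{\left(m,L \right)} = L^{2}$
$k{\left(Z \right)} = \frac{5 \sqrt{Z}}{3}$
$B = 31$ ($B = 12 + 19 = 31$)
$X{\left(n \right)} = 0$ ($X{\left(n \right)} = 0^{2} \left(-3\right) + 0 = 0 \left(-3\right) + 0 = 0 + 0 = 0$)
$X{\left(k{\left(4 \right)} \right)} B - 38371 = 0 \cdot 31 - 38371 = 0 - 38371 = -38371$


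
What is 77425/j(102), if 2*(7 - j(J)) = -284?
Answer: 77425/149 ≈ 519.63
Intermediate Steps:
j(J) = 149 (j(J) = 7 - 1/2*(-284) = 7 + 142 = 149)
77425/j(102) = 77425/149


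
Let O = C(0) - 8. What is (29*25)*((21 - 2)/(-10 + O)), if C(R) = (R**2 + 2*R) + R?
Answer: -13775/18 ≈ -765.28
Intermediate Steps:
C(R) = R**2 + 3*R
O = -8 (O = 0*(3 + 0) - 8 = 0*3 - 8 = 0 - 8 = -8)
(29*25)*((21 - 2)/(-10 + O)) = (29*25)*((21 - 2)/(-10 - 8)) = 725*(19/(-18)) = 725*(19*(-1/18)) = 725*(-19/18) = -13775/18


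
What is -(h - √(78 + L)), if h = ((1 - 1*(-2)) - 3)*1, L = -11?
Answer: √67 ≈ 8.1853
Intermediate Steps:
h = 0 (h = ((1 + 2) - 3)*1 = (3 - 3)*1 = 0*1 = 0)
-(h - √(78 + L)) = -(0 - √(78 - 11)) = -(0 - √67) = -(-1)*√67 = √67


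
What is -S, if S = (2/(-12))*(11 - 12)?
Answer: -1/6 ≈ -0.16667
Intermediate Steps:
S = 1/6 (S = (2*(-1/12))*(-1) = -1/6*(-1) = 1/6 ≈ 0.16667)
-S = -1*1/6 = -1/6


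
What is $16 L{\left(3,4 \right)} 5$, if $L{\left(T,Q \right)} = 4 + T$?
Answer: $560$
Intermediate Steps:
$16 L{\left(3,4 \right)} 5 = 16 \left(4 + 3\right) 5 = 16 \cdot 7 \cdot 5 = 112 \cdot 5 = 560$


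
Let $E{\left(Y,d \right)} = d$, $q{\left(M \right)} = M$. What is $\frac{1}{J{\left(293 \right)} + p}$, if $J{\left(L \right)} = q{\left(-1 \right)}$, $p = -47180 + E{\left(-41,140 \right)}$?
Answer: $- \frac{1}{47041} \approx -2.1258 \cdot 10^{-5}$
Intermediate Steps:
$p = -47040$ ($p = -47180 + 140 = -47040$)
$J{\left(L \right)} = -1$
$\frac{1}{J{\left(293 \right)} + p} = \frac{1}{-1 - 47040} = \frac{1}{-47041} = - \frac{1}{47041}$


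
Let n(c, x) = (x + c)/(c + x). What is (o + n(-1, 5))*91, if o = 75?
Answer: 6916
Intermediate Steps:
n(c, x) = 1 (n(c, x) = (c + x)/(c + x) = 1)
(o + n(-1, 5))*91 = (75 + 1)*91 = 76*91 = 6916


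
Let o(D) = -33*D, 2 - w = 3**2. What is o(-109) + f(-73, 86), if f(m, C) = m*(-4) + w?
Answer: 3882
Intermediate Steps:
w = -7 (w = 2 - 1*3**2 = 2 - 1*9 = 2 - 9 = -7)
f(m, C) = -7 - 4*m (f(m, C) = m*(-4) - 7 = -4*m - 7 = -7 - 4*m)
o(-109) + f(-73, 86) = -33*(-109) + (-7 - 4*(-73)) = 3597 + (-7 + 292) = 3597 + 285 = 3882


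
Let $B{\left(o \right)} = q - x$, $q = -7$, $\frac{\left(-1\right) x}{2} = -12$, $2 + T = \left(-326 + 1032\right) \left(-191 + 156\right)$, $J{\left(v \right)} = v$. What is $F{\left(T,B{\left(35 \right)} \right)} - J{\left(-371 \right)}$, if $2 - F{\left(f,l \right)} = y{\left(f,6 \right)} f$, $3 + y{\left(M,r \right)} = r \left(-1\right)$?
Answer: $-222035$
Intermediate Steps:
$T = -24712$ ($T = -2 + \left(-326 + 1032\right) \left(-191 + 156\right) = -2 + 706 \left(-35\right) = -2 - 24710 = -24712$)
$y{\left(M,r \right)} = -3 - r$ ($y{\left(M,r \right)} = -3 + r \left(-1\right) = -3 - r$)
$x = 24$ ($x = \left(-2\right) \left(-12\right) = 24$)
$B{\left(o \right)} = -31$ ($B{\left(o \right)} = -7 - 24 = -31$)
$F{\left(f,l \right)} = 2 + 9 f$ ($F{\left(f,l \right)} = 2 - \left(-3 - 6\right) f = 2 - - 9 f = 2 + 9 f$)
$F{\left(T,B{\left(35 \right)} \right)} - J{\left(-371 \right)} = \left(2 + 9 \left(-24712\right)\right) - -371 = \left(2 - 222408\right) + 371 = -222406 + 371 = -222035$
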